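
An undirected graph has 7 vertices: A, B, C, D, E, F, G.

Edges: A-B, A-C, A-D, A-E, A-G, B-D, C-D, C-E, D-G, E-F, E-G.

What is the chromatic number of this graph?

A, B, D form a triangle, so at least 3 colors are needed.
A valid assignment using 3 colors: A=1, B=3, C=3, D=2, E=2, F=1, G=3. Every edge joins two different colors.

3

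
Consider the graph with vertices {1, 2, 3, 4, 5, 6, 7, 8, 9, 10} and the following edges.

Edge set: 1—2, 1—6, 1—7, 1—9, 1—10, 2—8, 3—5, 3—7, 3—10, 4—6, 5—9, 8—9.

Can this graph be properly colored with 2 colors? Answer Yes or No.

No

The cycle 5-9-1-7-3-5 has odd length 5, so it cannot be 2-colored; at least 3 colors are needed.
So 2 colors are not enough.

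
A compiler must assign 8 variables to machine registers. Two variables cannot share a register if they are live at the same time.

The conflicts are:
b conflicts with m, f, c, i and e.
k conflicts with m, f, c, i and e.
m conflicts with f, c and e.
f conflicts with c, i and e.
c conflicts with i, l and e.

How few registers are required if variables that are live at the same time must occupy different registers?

5

b, m, f, c, e are mutually in conflict, so at least 5 registers are needed.
5 registers suffice: register 1 → {c}; register 2 → {f, l}; register 3 → {b, k}; register 4 → {i, e}; register 5 → {m}. Each listed conflict is separated.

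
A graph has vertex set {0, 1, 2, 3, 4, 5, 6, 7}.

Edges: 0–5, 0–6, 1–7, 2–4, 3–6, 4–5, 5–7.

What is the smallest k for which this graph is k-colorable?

2

5 and 7 are adjacent, so at least 2 colors are needed.
2 colors suffice: color a → {1, 2, 5, 6}; color b → {0, 3, 4, 7}. Every edge joins two different colors.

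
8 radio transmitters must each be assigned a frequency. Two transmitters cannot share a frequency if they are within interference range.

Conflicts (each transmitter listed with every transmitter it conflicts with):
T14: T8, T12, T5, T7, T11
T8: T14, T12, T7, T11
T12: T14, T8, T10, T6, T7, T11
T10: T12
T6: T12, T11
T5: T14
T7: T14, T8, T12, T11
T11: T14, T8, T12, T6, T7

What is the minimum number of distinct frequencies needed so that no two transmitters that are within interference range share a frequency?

5

T14, T8, T12, T7, T11 are mutually in conflict, so at least 5 frequencies are needed.
5 frequencies suffice: frequency 1 → {T12, T5}; frequency 2 → {T10, T11}; frequency 3 → {T14, T6}; frequency 4 → {T7}; frequency 5 → {T8}. Every pair that conflicts lands in different frequencies.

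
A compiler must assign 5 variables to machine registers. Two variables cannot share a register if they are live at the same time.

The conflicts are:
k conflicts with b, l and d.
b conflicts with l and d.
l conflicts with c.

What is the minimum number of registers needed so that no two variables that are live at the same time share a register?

k, b, l are mutually in conflict, so at least 3 registers are needed.
3 registers suffice: register 1 → {l, d}; register 2 → {b, c}; register 3 → {k}. Each listed conflict is separated.

3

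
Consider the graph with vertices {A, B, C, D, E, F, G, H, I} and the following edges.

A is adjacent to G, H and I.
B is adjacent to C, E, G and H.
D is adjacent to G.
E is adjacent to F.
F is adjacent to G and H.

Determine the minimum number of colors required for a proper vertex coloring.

F and G are adjacent, so at least 2 colors are needed.
2 colors suffice: color red → {A, B, D, F}; color blue → {C, E, G, H, I}. Every edge joins two different colors.

2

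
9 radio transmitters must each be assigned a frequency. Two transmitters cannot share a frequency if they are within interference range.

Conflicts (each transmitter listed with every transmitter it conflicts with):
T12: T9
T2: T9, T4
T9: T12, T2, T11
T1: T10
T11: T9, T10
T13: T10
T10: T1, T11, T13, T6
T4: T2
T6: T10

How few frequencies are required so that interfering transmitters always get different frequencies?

2

T13 and T10 conflict, so at least 2 frequencies are needed.
Using 2 frequencies: T12=2, T2=2, T9=1, T1=2, T11=2, T13=2, T10=1, T4=1, T6=2. Every pair that conflicts lands in different frequencies.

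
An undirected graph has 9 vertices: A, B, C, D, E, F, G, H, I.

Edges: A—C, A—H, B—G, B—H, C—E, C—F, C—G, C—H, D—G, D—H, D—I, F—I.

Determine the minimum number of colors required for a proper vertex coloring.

3

A, C, H are mutually adjacent, so at least 3 colors are needed.
3 colors suffice: color red → {B, C, D}; color blue → {E, G, H, I}; color green → {A, F}. No two adjacent vertices share a color.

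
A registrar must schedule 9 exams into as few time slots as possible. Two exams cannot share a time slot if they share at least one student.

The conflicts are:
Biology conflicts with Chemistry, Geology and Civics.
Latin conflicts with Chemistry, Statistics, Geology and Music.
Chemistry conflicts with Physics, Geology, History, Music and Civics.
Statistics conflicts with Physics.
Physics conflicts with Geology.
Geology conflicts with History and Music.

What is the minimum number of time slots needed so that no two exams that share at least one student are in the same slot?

4

Latin, Chemistry, Geology, Music are mutually in conflict, so at least 4 time slots are needed.
4 time slots suffice: time slot 1 → {Chemistry, Statistics}; time slot 2 → {Geology, Civics}; time slot 3 → {Biology, Latin, Physics, History}; time slot 4 → {Music}. No two conflicting exams share a time slot.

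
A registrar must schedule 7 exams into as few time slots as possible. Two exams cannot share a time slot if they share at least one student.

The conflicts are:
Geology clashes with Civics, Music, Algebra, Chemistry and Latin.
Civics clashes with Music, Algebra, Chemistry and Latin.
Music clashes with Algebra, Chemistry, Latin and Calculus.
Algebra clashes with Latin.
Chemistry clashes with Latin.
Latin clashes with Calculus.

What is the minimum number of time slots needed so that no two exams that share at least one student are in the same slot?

5

Geology, Civics, Music, Algebra, Latin all conflict with each other, so at least 5 time slots are needed.
5 time slots suffice: time slot 1 → {Latin}; time slot 2 → {Music}; time slot 3 → {Geology, Calculus}; time slot 4 → {Civics}; time slot 5 → {Algebra, Chemistry}. No two conflicting exams share a time slot.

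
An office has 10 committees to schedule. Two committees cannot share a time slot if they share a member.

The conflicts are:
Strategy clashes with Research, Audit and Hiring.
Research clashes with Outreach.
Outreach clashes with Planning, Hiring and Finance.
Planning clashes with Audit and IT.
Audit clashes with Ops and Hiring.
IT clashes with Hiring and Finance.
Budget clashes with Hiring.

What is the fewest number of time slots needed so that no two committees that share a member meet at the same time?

Strategy, Audit, Hiring all conflict with each other, so at least 3 time slots are needed.
3 time slots suffice: time slot 1 → {Research, Planning, Ops, Hiring, Finance}; time slot 2 → {Outreach, Audit, IT, Budget}; time slot 3 → {Strategy}. Each listed conflict is separated.

3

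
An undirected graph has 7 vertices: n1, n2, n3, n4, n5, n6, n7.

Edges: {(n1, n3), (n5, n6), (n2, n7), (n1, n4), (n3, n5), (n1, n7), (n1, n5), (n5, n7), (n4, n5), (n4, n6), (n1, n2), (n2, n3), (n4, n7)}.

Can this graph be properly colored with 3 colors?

No

n1, n4, n5, n7 are mutually adjacent (a clique of size 4), so at least 4 colors are needed.
So 3 colors are not enough.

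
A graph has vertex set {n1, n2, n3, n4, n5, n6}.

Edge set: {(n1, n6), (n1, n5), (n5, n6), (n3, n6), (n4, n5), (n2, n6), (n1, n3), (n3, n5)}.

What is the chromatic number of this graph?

n1, n3, n5, n6 are mutually adjacent (a clique of size 4), so at least 4 colors are needed.
4 colors suffice: color 1 → {n2, n5}; color 2 → {n4, n6}; color 3 → {n3}; color 4 → {n1}. Each edge has distinct colors on its endpoints.

4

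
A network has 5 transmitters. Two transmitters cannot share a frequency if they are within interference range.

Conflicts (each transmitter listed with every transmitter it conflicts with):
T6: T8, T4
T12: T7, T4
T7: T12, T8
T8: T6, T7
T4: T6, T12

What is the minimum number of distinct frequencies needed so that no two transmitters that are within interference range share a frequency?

3

The cycle T12-T4-T6-T8-T7-T12 has odd length 5, so it cannot be 2-colored; at least 3 frequencies are needed.
3 frequencies suffice: frequency 1 → {T6, T12}; frequency 2 → {T8, T4}; frequency 3 → {T7}. Each listed conflict is separated.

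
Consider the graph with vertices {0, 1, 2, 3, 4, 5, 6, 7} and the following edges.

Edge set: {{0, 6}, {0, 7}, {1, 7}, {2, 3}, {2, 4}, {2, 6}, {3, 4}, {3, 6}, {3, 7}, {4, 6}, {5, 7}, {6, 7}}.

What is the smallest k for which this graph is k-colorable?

2, 3, 4, 6 are pairwise adjacent (a clique of size 4), so at least 4 colors are needed.
One proper 4-coloring: 0=c, 1=a, 2=d, 3=c, 4=b, 5=a, 6=a, 7=b. Every edge joins two different colors.

4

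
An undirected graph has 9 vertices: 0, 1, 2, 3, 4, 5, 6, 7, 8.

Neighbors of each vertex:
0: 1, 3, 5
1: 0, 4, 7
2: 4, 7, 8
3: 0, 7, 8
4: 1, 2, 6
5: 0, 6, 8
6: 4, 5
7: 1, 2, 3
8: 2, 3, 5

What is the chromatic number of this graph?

The cycle 2-8-5-6-4-2 has odd length 5, so it cannot be 2-colored; at least 3 colors are needed.
3 colors suffice: color a → {4, 5, 7}; color b → {0, 6, 8}; color c → {1, 2, 3}. Every edge joins two different colors.

3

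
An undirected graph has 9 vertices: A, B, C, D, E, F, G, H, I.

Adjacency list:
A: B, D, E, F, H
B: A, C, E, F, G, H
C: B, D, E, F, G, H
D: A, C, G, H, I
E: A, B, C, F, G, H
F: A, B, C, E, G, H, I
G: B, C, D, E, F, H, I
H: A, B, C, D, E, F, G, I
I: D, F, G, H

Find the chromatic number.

B, C, E, F, G, H are pairwise adjacent (a clique of size 6), so at least 6 colors are needed.
6 colors suffice: color 1 → {H}; color 2 → {A, G}; color 3 → {D, F}; color 4 → {B, I}; color 5 → {E}; color 6 → {C}. No two adjacent vertices share a color.

6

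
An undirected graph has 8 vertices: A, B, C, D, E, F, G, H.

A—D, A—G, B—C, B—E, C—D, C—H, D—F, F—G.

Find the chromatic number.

D and F are adjacent, so at least 2 colors are needed.
A valid assignment using 2 colors: A=1, B=2, C=1, D=2, E=1, F=1, G=2, H=2. Each edge has distinct colors on its endpoints.

2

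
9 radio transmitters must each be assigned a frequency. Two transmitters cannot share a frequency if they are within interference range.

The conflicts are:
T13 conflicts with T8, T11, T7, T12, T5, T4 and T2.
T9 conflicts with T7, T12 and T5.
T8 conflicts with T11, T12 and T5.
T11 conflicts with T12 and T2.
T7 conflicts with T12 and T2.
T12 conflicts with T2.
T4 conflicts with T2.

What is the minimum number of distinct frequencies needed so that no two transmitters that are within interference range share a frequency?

4

T13, T7, T12, T2 all conflict with each other, so at least 4 frequencies are needed.
4 frequencies suffice: frequency 1 → {T13, T9}; frequency 2 → {T12, T5, T4}; frequency 3 → {T8, T2}; frequency 4 → {T11, T7}. Each listed conflict is separated.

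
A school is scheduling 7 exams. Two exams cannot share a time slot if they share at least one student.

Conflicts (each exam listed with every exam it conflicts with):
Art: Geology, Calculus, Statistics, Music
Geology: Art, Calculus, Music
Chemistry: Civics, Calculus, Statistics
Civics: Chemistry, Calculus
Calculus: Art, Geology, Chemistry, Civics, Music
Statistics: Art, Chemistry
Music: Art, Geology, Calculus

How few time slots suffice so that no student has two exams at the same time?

4

Art, Geology, Calculus, Music pairwise conflict, so at least 4 time slots are needed.
4 time slots suffice: Art=2, Geology=3, Chemistry=2, Civics=3, Calculus=1, Statistics=1, Music=4. No two conflicting exams share a time slot.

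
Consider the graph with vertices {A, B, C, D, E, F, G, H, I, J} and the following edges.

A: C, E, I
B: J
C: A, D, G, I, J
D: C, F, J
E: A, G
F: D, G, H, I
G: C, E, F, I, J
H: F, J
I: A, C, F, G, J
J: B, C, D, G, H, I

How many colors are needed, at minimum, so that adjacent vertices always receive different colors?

C, G, I, J form a clique, so at least 4 colors are needed.
A valid assignment using 4 colors: A=red, B=blue, C=blue, D=green, E=blue, F=red, G=yellow, H=blue, I=green, J=red. No two adjacent vertices share a color.

4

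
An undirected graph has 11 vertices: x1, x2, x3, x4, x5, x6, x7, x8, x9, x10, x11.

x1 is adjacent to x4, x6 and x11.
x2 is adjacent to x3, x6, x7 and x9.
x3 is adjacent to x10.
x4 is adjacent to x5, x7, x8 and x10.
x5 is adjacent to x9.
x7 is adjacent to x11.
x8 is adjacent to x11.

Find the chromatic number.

The cycle x4-x10-x3-x2-x7-x4 has odd length 5, so it cannot be 2-colored; at least 3 colors are needed.
A valid assignment using 3 colors: x1=B, x2=R, x3=B, x4=R, x5=G, x6=G, x7=B, x8=B, x9=B, x10=G, x11=R. Each edge has distinct colors on its endpoints.

3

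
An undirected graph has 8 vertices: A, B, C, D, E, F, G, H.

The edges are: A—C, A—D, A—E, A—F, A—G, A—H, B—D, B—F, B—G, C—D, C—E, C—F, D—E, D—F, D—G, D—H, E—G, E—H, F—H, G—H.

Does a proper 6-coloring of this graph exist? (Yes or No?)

Yes

The chromatic number is 5. A, D, E, G, H are pairwise adjacent (a clique of size 5), so at least 5 colors are needed.
One proper 5-coloring: A=blue, B=blue, C=yellow, D=red, E=green, F=green, G=purple, H=yellow.
Since 6 ≥ 5, a proper 6-coloring certainly exists.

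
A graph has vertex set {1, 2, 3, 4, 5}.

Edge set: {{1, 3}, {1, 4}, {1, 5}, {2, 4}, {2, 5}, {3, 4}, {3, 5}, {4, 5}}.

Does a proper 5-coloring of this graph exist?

Yes

The chromatic number is 4. 1, 3, 4, 5 form a clique, so at least 4 colors are needed.
A valid assignment using 4 colors: 1=yellow, 2=green, 3=green, 4=red, 5=blue.
Since 5 ≥ 4, a proper 5-coloring certainly exists.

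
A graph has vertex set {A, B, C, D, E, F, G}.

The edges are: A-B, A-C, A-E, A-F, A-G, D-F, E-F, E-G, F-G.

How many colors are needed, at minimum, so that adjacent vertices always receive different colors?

A, E, F, G are mutually adjacent (a clique of size 4), so at least 4 colors are needed.
4 colors suffice: color 1 → {A, D}; color 2 → {B, C, F}; color 3 → {G}; color 4 → {E}. Every edge joins two different colors.

4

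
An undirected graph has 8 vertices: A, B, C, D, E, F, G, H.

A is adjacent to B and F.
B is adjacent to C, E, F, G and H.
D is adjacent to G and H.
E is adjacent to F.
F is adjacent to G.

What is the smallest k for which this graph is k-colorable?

3

B, F, G form a triangle, so at least 3 colors are needed.
3 colors suffice: color red → {B, D}; color blue → {C, F, H}; color green → {A, E, G}. Each edge has distinct colors on its endpoints.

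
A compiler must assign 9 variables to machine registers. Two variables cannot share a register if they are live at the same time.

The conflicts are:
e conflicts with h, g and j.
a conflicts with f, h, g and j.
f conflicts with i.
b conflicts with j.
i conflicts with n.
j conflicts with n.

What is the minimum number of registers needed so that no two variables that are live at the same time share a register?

The cycle f-i-n-j-a-f has odd length 5, so it cannot be 2-colored; at least 3 registers are needed.
Using 3 registers: e=1, a=1, f=2, b=1, i=3, h=2, g=2, j=2, n=1. No two conflicting variables share a register.

3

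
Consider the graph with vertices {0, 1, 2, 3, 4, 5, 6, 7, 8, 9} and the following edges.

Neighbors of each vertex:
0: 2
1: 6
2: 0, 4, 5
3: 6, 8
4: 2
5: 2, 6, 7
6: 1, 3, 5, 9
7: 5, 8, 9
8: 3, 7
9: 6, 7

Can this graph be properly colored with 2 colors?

No

The cycle 3-6-5-7-8-3 has odd length 5, so it cannot be 2-colored; at least 3 colors are needed.
So 2 colors are not enough.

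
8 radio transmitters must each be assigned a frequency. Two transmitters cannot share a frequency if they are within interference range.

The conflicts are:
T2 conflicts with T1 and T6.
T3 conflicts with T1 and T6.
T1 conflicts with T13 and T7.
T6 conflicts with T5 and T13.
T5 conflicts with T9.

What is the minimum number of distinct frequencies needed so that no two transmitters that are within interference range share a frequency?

2

T3 and T1 conflict, so at least 2 frequencies are needed.
Using 2 frequencies: T2=2, T3=2, T1=1, T6=1, T5=2, T13=2, T7=2, T9=1. No two conflicting transmitters share a frequency.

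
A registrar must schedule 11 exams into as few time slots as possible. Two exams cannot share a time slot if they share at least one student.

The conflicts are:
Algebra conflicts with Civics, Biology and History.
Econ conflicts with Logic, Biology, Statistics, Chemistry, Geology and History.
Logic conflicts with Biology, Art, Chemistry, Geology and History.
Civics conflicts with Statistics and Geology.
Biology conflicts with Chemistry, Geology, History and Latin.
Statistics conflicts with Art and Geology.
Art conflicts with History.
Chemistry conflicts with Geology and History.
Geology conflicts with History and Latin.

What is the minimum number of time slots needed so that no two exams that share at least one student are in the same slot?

Econ, Logic, Biology, Chemistry, Geology, History are mutually in conflict, so at least 6 time slots are needed.
A valid assignment using 6 time slots: Algebra=1, Econ=4, Logic=5, Civics=3, Biology=2, Statistics=2, Art=1, Chemistry=6, Geology=1, History=3, Latin=3. Every pair that conflicts lands in different time slots.

6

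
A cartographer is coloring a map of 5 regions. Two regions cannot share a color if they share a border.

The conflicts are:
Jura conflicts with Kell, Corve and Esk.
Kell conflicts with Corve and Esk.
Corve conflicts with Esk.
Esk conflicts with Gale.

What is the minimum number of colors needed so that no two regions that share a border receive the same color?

4

Jura, Kell, Corve, Esk all conflict with each other, so at least 4 colors are needed.
4 colors suffice: color 1 → {Esk}; color 2 → {Jura, Gale}; color 3 → {Kell}; color 4 → {Corve}. No two conflicting regions share a color.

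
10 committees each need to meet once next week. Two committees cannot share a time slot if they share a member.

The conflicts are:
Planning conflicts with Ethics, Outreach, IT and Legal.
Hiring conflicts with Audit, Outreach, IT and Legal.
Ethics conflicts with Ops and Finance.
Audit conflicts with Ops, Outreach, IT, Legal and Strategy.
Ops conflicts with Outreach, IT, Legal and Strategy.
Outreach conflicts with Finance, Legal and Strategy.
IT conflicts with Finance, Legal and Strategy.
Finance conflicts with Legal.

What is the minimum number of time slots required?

Audit, Ops, Outreach, Strategy pairwise conflict, so at least 4 time slots are needed.
4 time slots suffice: time slot 1 → {Ethics, Outreach, IT}; time slot 2 → {Legal, Strategy}; time slot 3 → {Planning, Audit, Finance}; time slot 4 → {Hiring, Ops}. Each listed conflict is separated.

4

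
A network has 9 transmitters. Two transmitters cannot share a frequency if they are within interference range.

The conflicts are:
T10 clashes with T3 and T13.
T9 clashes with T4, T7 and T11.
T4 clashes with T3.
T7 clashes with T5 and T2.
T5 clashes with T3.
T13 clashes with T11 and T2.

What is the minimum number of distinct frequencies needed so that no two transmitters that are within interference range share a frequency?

3

The cycle T5-T3-T4-T9-T7-T5 has odd length 5, so it cannot be 2-colored; at least 3 frequencies are needed.
A valid assignment using 3 frequencies: T10=2, T9=1, T4=2, T7=2, T5=3, T3=1, T13=1, T11=2, T2=3. Every pair that conflicts lands in different frequencies.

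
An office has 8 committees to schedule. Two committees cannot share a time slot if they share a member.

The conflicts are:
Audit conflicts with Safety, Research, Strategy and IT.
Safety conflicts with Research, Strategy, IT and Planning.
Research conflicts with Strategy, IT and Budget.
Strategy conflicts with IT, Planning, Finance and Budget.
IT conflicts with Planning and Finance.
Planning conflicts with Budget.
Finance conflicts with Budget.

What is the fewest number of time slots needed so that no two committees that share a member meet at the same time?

Audit, Safety, Research, Strategy, IT are mutually in conflict, so at least 5 time slots are needed.
A valid assignment using 5 time slots: Audit=5, Safety=4, Research=3, Strategy=1, IT=2, Planning=3, Finance=3, Budget=2. Each listed conflict is separated.

5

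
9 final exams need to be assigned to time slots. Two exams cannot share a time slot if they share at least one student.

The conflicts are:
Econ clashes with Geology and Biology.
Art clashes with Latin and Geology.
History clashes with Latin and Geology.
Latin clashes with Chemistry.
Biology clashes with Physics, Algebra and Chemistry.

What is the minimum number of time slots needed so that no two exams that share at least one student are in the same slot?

2

Econ and Biology conflict, so at least 2 time slots are needed.
2 time slots suffice: time slot 1 → {Latin, Geology, Biology}; time slot 2 → {Econ, Art, History, Physics, Algebra, Chemistry}. Each listed conflict is separated.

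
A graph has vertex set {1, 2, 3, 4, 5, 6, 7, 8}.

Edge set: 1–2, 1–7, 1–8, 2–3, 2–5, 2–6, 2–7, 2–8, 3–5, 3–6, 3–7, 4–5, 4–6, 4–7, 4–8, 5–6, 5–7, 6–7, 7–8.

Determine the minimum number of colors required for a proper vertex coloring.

5

2, 3, 5, 6, 7 form a clique, so at least 5 colors are needed.
5 colors suffice: color a → {7}; color b → {2, 4}; color c → {5, 8}; color d → {1, 6}; color e → {3}. Each edge has distinct colors on its endpoints.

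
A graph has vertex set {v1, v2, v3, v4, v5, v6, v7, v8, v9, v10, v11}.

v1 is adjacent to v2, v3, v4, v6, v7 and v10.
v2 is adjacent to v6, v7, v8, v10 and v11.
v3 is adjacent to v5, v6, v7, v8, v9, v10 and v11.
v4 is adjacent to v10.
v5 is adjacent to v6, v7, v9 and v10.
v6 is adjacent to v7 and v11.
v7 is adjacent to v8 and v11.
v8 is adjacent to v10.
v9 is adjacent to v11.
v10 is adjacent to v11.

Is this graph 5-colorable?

The chromatic number is 4. v3, v6, v7, v11 are pairwise adjacent (a clique of size 4), so at least 4 colors are needed.
4 colors suffice: color R → {v2, v3, v4}; color B → {v7, v9, v10}; color G → {v1, v5, v8, v11}; color Y → {v6}.
Since 5 ≥ 4, a proper 5-coloring certainly exists.

Yes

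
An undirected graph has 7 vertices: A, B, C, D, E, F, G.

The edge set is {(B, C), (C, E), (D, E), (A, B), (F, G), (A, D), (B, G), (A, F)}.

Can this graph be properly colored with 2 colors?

The cycle C-E-D-A-B-C has odd length 5, so it cannot be 2-colored; at least 3 colors are needed.
So 2 colors are not enough.

No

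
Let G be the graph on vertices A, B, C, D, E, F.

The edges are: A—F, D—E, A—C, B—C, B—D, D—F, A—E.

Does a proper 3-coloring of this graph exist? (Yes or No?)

The chromatic number is 3. The cycle D-B-C-A-E-D has odd length 5, so it cannot be 2-colored; at least 3 colors are needed.
3 colors suffice: color 1 → {A, D}; color 2 → {C, E, F}; color 3 → {B}.
That is already a proper 3-coloring.

Yes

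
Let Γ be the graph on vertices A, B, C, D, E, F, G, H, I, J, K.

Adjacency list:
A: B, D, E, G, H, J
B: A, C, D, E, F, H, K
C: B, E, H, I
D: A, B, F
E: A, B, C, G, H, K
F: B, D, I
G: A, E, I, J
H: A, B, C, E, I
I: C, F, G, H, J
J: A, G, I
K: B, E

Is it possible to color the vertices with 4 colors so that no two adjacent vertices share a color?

The chromatic number is 4. B, C, E, H form a clique, so at least 4 colors are needed.
4 colors suffice: color 1 → {B, I}; color 2 → {E, F, J}; color 3 → {A, C, K}; color 4 → {D, G, H}.
That is already a proper 4-coloring.

Yes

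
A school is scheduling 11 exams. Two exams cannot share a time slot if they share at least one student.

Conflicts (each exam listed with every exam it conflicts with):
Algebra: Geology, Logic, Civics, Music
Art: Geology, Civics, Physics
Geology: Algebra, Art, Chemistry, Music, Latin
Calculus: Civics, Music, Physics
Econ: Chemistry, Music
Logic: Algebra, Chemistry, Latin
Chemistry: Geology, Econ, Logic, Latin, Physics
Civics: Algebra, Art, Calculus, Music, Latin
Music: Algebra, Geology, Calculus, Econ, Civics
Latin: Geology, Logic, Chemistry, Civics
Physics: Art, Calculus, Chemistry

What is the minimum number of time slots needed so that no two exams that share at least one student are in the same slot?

Algebra, Geology, Music are mutually in conflict, so at least 3 time slots are needed.
Using 3 time slots: Algebra=3, Art=1, Geology=2, Calculus=3, Econ=2, Logic=2, Chemistry=1, Civics=2, Music=1, Latin=3, Physics=2. No two conflicting exams share a time slot.

3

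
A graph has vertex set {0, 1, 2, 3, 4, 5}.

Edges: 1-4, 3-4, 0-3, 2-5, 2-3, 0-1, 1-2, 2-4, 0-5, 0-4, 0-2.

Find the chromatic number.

4

0, 1, 2, 4 form a clique, so at least 4 colors are needed.
A valid assignment using 4 colors: 0=a, 1=d, 2=b, 3=d, 4=c, 5=c. Every edge joins two different colors.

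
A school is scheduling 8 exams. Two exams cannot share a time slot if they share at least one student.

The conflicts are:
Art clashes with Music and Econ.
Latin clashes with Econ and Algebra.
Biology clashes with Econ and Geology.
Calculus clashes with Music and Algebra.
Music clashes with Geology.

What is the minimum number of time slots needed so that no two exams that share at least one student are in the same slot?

The cycle Geology-Music-Art-Econ-Biology-Geology has odd length 5, so it cannot be 2-colored; at least 3 time slots are needed.
Using 3 time slots: Art=2, Latin=2, Biology=2, Calculus=2, Music=1, Econ=1, Geology=3, Algebra=1. Each listed conflict is separated.

3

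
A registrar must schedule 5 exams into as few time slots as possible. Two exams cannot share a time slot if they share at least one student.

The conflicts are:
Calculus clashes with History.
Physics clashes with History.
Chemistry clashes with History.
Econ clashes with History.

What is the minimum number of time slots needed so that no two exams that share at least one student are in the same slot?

2

Econ and History conflict, so at least 2 time slots are needed.
2 time slots suffice: time slot 1 → {History}; time slot 2 → {Calculus, Physics, Chemistry, Econ}. No two conflicting exams share a time slot.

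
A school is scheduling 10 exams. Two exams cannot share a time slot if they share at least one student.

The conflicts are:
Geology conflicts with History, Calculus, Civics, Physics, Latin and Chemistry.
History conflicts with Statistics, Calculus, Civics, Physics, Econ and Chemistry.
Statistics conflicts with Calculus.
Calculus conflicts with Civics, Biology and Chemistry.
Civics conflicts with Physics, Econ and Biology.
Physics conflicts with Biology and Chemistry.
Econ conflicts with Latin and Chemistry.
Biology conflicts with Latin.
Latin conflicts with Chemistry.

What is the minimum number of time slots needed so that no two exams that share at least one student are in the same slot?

Geology, History, Civics, Physics pairwise conflict, so at least 4 time slots are needed.
4 time slots suffice: time slot 1 → {History, Latin}; time slot 2 → {Calculus, Physics, Econ}; time slot 3 → {Geology, Statistics, Biology}; time slot 4 → {Civics, Chemistry}. Every pair that conflicts lands in different time slots.

4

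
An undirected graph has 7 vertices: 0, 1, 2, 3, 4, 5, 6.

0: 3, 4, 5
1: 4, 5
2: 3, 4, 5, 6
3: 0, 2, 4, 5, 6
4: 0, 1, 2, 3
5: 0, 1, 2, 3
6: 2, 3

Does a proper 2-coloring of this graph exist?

0, 3, 4 are mutually adjacent, so at least 3 colors are needed.
So 2 colors are not enough.

No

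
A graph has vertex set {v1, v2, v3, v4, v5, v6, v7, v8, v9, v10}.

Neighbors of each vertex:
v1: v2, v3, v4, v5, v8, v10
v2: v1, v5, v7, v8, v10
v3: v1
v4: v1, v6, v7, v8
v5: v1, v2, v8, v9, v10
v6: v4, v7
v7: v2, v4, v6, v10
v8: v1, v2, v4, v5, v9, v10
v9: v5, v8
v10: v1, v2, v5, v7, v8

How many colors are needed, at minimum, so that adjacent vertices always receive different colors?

v1, v2, v5, v8, v10 are mutually adjacent (a clique of size 5), so at least 5 colors are needed.
5 colors suffice: color 1 → {v1, v7, v9}; color 2 → {v3, v6, v8}; color 3 → {v4, v5}; color 4 → {v10}; color 5 → {v2}. Each edge has distinct colors on its endpoints.

5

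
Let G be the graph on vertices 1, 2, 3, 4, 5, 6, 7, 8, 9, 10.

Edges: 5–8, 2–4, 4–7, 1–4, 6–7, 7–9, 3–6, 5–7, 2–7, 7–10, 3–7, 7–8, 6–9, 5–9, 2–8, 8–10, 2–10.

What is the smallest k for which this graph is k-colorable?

4

2, 7, 8, 10 form a clique, so at least 4 colors are needed.
4 colors suffice: 1=a, 2=c, 3=c, 4=b, 5=c, 6=b, 7=a, 8=b, 9=d, 10=d. Each edge has distinct colors on its endpoints.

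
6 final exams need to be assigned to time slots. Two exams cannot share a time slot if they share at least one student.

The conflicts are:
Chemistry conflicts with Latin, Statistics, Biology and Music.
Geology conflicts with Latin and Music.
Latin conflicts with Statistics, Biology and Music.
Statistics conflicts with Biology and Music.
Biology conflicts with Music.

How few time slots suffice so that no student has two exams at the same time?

5

Chemistry, Latin, Statistics, Biology, Music pairwise conflict, so at least 5 time slots are needed.
5 time slots suffice: time slot 1 → {Music}; time slot 2 → {Latin}; time slot 3 → {Geology, Statistics}; time slot 4 → {Biology}; time slot 5 → {Chemistry}. Every pair that conflicts lands in different time slots.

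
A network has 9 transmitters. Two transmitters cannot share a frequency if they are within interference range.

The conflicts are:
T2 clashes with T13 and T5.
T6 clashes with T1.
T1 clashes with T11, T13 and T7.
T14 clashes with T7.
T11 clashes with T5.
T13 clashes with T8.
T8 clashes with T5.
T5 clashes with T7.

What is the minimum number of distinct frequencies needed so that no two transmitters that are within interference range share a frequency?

The cycle T5-T11-T1-T13-T8-T5 has odd length 5, so it cannot be 2-colored; at least 3 frequencies are needed.
3 frequencies suffice: frequency 1 → {T1, T14, T5}; frequency 2 → {T6, T11, T13, T7}; frequency 3 → {T2, T8}. Every pair that conflicts lands in different frequencies.

3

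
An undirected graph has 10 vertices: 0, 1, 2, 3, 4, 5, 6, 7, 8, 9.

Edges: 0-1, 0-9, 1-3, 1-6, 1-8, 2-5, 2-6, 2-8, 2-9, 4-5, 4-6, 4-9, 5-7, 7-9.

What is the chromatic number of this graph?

3

The cycle 2-9-0-1-8-2 has odd length 5, so it cannot be 2-colored; at least 3 colors are needed.
3 colors suffice: color a → {1, 5, 9}; color b → {0, 2, 3, 4, 7}; color c → {6, 8}. No two adjacent vertices share a color.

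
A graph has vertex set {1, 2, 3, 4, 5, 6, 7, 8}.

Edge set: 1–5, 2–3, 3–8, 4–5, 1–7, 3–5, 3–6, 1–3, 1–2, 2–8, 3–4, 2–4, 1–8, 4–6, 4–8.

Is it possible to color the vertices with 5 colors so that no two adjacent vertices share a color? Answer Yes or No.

Yes

The chromatic number is 4. 1, 2, 3, 8 form a clique, so at least 4 colors are needed.
4 colors suffice: color red → {3, 7}; color blue → {1, 4}; color green → {2, 5, 6}; color yellow → {8}.
Since 5 ≥ 4, a proper 5-coloring certainly exists.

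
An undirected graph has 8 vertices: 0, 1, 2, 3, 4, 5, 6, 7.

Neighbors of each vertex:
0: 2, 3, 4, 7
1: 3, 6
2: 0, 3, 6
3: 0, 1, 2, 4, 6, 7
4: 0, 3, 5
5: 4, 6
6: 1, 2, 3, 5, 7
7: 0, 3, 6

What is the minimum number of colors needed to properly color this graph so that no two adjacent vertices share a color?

3

1, 3, 6 are mutually adjacent, so at least 3 colors are needed.
A valid assignment using 3 colors: 0=blue, 1=green, 2=green, 3=red, 4=green, 5=red, 6=blue, 7=green. Each edge has distinct colors on its endpoints.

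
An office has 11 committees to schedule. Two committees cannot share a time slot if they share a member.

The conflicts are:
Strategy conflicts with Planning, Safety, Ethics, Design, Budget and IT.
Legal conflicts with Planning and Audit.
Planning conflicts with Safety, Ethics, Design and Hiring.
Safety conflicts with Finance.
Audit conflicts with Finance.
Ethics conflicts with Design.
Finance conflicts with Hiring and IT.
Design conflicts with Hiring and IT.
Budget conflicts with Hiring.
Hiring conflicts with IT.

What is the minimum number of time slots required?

Strategy, Planning, Ethics, Design all conflict with each other, so at least 4 time slots are needed.
A valid assignment using 4 time slots: Strategy=2, Legal=2, Planning=1, Safety=4, Audit=1, Ethics=4, Finance=3, Design=3, Budget=1, Hiring=2, IT=1. Every pair that conflicts lands in different time slots.

4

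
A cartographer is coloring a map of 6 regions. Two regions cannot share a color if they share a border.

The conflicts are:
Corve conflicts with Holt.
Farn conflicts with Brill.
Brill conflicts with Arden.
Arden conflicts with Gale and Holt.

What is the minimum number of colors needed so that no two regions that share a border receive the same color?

2

Corve and Holt conflict, so at least 2 colors are needed.
One proper 2-coloring: Corve=1, Farn=1, Brill=2, Arden=1, Gale=2, Holt=2. Every pair that conflicts lands in different colors.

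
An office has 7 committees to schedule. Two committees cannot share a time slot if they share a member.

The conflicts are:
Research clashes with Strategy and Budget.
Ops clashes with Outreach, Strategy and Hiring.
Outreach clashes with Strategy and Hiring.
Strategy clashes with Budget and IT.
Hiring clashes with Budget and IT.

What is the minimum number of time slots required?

3

Ops, Outreach, Hiring all conflict with each other, so at least 3 time slots are needed.
3 time slots suffice: time slot 1 → {Strategy, Hiring}; time slot 2 → {Outreach, Budget, IT}; time slot 3 → {Research, Ops}. Each listed conflict is separated.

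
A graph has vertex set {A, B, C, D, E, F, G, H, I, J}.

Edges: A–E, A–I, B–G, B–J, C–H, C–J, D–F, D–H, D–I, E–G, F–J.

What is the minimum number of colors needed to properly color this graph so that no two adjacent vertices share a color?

3

The cycle F-J-C-H-D-F has odd length 5, so it cannot be 2-colored; at least 3 colors are needed.
3 colors suffice: A=red, B=blue, C=blue, D=red, E=blue, F=blue, G=red, H=green, I=blue, J=red. Every edge joins two different colors.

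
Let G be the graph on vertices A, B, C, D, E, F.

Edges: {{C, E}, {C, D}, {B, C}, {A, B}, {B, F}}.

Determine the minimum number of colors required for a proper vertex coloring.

2

C and D are adjacent, so at least 2 colors are needed.
2 colors suffice: color 1 → {A, C, F}; color 2 → {B, D, E}. Every edge joins two different colors.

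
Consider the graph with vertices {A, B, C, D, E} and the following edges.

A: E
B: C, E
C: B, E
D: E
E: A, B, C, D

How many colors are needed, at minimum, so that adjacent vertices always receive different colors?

3

B, C, E are mutually adjacent, so at least 3 colors are needed.
3 colors suffice: color 1 → {E}; color 2 → {A, C, D}; color 3 → {B}. Every edge joins two different colors.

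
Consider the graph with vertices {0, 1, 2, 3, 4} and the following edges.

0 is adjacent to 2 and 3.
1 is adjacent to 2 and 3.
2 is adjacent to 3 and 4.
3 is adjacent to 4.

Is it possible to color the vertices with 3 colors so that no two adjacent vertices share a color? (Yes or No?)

Yes

The chromatic number is 3. 0, 2, 3 form a triangle, so at least 3 colors are needed.
3 colors suffice: color a → {3}; color b → {2}; color c → {0, 1, 4}.
That is already a proper 3-coloring.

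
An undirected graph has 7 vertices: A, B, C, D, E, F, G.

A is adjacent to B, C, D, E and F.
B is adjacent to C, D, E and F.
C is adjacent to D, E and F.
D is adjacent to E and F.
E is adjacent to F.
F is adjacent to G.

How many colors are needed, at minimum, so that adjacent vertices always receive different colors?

6

A, B, C, D, E, F form a clique, so at least 6 colors are needed.
6 colors suffice: color 1 → {F}; color 2 → {E, G}; color 3 → {A}; color 4 → {C}; color 5 → {B}; color 6 → {D}. Each edge has distinct colors on its endpoints.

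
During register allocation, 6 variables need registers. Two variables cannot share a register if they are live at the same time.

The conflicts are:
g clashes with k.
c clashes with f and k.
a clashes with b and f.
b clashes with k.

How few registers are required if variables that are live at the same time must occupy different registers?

3

The cycle c-f-a-b-k-c has odd length 5, so it cannot be 2-colored; at least 3 registers are needed.
3 registers suffice: register 1 → {a, k}; register 2 → {g, b, f}; register 3 → {c}. No two conflicting variables share a register.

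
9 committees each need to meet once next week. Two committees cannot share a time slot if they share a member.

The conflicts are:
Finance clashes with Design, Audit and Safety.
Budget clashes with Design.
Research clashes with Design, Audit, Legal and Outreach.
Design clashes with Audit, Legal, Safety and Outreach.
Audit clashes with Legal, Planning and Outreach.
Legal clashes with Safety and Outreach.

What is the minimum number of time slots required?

5

Research, Design, Audit, Legal, Outreach pairwise conflict, so at least 5 time slots are needed.
Using 5 time slots: Finance=3, Budget=2, Research=4, Design=1, Audit=2, Legal=3, Safety=2, Planning=1, Outreach=5. Each listed conflict is separated.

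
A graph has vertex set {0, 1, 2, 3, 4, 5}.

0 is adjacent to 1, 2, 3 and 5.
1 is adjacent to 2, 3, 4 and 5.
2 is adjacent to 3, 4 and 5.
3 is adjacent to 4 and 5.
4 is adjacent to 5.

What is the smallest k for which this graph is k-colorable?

0, 1, 2, 3, 5 are pairwise adjacent (a clique of size 5), so at least 5 colors are needed.
One proper 5-coloring: 0=purple, 1=blue, 2=yellow, 3=green, 4=purple, 5=red. No two adjacent vertices share a color.

5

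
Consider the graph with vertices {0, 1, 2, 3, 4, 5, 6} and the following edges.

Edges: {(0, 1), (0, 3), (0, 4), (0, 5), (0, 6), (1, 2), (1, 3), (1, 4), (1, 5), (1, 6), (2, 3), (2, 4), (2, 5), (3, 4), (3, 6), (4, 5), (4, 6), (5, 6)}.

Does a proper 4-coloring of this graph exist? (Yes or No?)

No

0, 1, 4, 5, 6 form a clique, so at least 5 colors are needed.
So 4 colors are not enough.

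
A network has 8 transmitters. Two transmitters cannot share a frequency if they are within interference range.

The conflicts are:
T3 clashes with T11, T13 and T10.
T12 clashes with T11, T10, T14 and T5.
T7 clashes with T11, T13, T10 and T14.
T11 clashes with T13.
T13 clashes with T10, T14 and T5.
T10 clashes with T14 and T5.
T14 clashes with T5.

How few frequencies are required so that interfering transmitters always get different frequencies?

4

T7, T13, T10, T14 are mutually in conflict, so at least 4 frequencies are needed.
4 frequencies suffice: frequency 1 → {T12, T13}; frequency 2 → {T11, T10}; frequency 3 → {T3, T14}; frequency 4 → {T7, T5}. Each listed conflict is separated.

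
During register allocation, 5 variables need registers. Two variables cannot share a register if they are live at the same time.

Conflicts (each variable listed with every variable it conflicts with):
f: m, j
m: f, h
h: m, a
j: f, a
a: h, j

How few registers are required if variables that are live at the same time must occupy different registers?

3

The cycle h-a-j-f-m-h has odd length 5, so it cannot be 2-colored; at least 3 registers are needed.
A valid assignment using 3 registers: f=2, m=3, h=1, j=1, a=2. No two conflicting variables share a register.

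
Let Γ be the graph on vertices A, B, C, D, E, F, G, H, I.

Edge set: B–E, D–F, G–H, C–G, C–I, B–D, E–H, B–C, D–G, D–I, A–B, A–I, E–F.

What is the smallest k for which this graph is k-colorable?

3

The cycle G-D-F-E-H-G has odd length 5, so it cannot be 2-colored; at least 3 colors are needed.
3 colors suffice: color 1 → {A, C, D, E}; color 2 → {B, F, G, I}; color 3 → {H}. No two adjacent vertices share a color.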